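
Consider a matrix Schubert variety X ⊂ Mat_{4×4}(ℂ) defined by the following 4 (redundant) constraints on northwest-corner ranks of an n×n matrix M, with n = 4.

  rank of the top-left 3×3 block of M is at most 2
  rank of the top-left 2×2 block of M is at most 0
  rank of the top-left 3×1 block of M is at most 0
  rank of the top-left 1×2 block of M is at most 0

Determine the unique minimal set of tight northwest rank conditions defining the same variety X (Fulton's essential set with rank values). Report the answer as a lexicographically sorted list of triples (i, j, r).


Recovering R(i,j) via the rank-extension bound from the 4 conditions:

  row 1: 0 | 0 | 1 | 1
  row 2: 0 | 0 | 1 | 2
  row 3: 0 | 1 | 2 | 3
  row 4: 1 | 2 | 3 | 4

second differences of R give the permutation w = (3, 4, 2, 1).

Rothe diagram D(w) (5 cells), 2 SE-corners (essential conditions):

[(2, 2, 0), (3, 1, 0)]


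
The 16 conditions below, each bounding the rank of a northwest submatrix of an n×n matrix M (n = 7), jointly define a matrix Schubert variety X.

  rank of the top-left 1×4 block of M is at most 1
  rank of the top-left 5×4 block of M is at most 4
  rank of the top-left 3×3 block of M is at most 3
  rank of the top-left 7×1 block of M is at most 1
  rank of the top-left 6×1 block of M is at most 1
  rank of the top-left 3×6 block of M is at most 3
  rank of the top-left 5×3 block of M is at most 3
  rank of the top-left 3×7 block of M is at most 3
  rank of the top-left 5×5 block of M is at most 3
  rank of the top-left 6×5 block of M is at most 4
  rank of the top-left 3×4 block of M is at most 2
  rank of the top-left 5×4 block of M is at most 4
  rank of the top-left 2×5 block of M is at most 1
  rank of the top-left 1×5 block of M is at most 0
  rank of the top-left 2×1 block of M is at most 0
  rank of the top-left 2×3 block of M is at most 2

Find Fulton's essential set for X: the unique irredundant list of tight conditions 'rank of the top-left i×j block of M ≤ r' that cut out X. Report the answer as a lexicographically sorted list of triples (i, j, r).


Recovering R(i,j) via the rank-extension bound from the 16 conditions:

  R[1]: 0 0 0 0 0 1 1
  R[2]: 0 1 1 1 1 2 2
  R[3]: 1 2 2 2 2 3 3
  R[4]: 1 2 3 3 3 4 4
  R[5]: 1 2 3 3 3 4 5
  R[6]: 1 2 3 4 4 5 6
  R[7]: 1 2 3 4 5 6 7

so w = (6, 2, 1, 3, 7, 4, 5).

D(w) has 8 cells with 3 SE-corners; essential set:

[(1, 5, 0), (2, 1, 0), (5, 5, 3)]


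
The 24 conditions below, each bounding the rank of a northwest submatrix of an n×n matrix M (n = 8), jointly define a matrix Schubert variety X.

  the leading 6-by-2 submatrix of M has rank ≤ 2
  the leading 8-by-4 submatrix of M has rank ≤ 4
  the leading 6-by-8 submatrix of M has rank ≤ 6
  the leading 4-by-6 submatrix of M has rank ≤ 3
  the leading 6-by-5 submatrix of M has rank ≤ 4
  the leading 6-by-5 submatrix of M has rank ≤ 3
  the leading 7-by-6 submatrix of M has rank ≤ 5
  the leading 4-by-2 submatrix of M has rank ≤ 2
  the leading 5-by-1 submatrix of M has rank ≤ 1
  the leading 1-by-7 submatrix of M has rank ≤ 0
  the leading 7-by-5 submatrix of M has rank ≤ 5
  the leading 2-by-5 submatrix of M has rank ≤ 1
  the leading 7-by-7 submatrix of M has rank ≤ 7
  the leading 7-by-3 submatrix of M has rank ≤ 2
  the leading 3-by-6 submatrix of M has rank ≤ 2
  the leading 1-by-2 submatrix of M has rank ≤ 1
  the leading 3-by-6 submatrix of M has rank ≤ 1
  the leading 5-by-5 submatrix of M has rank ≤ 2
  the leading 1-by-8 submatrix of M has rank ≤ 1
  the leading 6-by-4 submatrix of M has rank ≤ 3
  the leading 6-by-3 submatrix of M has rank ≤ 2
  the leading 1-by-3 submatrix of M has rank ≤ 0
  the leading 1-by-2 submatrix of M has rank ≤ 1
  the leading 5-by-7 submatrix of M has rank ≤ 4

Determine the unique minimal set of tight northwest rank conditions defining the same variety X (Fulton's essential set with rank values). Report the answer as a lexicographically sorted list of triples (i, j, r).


Propagating the 24 rank bounds to every northwest block:

  R[1]: 0 0 0 0 0 0 0 1
  R[2]: 1 1 1 1 1 1 1 2
  R[3]: 1 1 1 1 1 1 2 3
  R[4]: 1 2 2 2 2 2 3 4
  R[5]: 1 2 2 2 2 3 4 5
  R[6]: 1 2 2 3 3 4 5 6
  R[7]: 1 2 2 3 4 5 6 7
  R[8]: 1 2 3 4 5 6 7 8

reading off 1-entries of Δ²R: w = (8, 1, 7, 2, 6, 4, 5, 3).

D(w) has 17 cells with 4 SE-corners; essential set:

[(1, 7, 0), (3, 6, 1), (5, 5, 2), (7, 3, 2)]


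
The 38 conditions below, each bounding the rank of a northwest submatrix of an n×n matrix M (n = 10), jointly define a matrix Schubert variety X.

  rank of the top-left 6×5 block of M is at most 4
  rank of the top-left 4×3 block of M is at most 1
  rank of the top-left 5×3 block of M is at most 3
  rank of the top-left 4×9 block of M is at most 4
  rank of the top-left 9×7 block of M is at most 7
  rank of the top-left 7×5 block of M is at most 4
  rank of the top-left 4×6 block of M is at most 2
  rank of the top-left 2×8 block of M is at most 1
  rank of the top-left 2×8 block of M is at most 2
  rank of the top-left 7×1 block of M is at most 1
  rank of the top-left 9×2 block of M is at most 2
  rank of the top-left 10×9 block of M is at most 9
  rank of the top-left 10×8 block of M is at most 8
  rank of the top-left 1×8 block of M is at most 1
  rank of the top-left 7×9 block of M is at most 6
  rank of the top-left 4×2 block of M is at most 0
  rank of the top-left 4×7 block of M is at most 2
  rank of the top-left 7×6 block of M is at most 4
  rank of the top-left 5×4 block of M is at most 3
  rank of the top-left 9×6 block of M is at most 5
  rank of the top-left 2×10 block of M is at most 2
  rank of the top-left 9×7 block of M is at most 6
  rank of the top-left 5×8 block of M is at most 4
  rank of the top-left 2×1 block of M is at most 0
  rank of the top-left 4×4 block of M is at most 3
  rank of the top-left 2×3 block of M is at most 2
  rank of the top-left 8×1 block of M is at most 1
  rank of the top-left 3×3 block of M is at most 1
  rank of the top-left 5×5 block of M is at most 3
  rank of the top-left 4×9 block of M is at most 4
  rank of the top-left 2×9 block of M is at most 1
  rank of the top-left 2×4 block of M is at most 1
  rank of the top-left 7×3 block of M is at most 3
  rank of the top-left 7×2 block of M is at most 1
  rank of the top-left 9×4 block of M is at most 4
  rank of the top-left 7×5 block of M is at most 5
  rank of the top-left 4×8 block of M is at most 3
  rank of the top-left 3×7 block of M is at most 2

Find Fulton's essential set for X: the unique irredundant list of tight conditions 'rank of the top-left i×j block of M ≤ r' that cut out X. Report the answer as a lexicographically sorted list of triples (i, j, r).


Computing R[i][j] = min implied NW-rank bound (n=10, 38 conditions):

  R[1]: 0  0  1  1  1  1  1  1  1  1
  R[2]: 0  0  1  1  1  1  1  1  1  2
  R[3]: 0  0  1  2  2  2  2  2  2  3
  R[4]: 0  0  1  2  2  2  2  3  3  4
  R[5]: 1  1  2  3  3  3  3  4  4  5
  R[6]: 1  1  2  3  4  4  4  5  5  6
  R[7]: 1  1  2  3  4  4  5  6  6  7
  R[8]: 1  2  3  4  5  5  6  7  7  8
  R[9]: 1  2  3  4  5  5  6  7  8  9
  R[10]: 1  2  3  4  5  6  7  8  9  10

second differences of R give the permutation w = (3, 10, 4, 8, 1, 5, 7, 2, 9, 6).

|D(w)|=21, |Ess(w)|=6:

[(2, 9, 1), (4, 2, 0), (4, 7, 2), (7, 2, 1), (7, 6, 4), (9, 6, 5)]


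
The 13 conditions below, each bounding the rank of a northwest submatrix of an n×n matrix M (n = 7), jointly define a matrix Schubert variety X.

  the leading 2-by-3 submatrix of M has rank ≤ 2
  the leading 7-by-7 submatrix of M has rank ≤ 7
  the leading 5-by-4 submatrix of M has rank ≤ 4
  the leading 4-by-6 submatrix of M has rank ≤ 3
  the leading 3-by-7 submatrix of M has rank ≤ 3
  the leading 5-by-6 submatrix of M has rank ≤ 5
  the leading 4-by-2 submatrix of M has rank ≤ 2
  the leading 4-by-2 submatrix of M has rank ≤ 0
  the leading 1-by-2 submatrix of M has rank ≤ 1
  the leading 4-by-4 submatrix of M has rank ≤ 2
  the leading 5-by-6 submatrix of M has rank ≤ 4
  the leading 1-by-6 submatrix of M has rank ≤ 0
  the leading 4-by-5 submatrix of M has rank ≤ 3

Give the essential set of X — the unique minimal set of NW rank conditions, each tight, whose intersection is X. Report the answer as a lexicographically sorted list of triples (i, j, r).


Reconstructing r_w from the 13 given conditions:

  R[1]: 0 | 0 | 0 | 0 | 0 | 0 | 1
  R[2]: 0 | 0 | 1 | 1 | 1 | 1 | 2
  R[3]: 0 | 0 | 1 | 2 | 2 | 2 | 3
  R[4]: 0 | 0 | 1 | 2 | 3 | 3 | 4
  R[5]: 1 | 1 | 2 | 3 | 4 | 4 | 5
  R[6]: 1 | 2 | 3 | 4 | 5 | 5 | 6
  R[7]: 1 | 2 | 3 | 4 | 5 | 6 | 7

reading off 1-entries of Δ²R: w = (7, 3, 4, 5, 1, 2, 6).

D(w) has 12 cells with 2 SE-corners; essential set:

[(1, 6, 0), (4, 2, 0)]


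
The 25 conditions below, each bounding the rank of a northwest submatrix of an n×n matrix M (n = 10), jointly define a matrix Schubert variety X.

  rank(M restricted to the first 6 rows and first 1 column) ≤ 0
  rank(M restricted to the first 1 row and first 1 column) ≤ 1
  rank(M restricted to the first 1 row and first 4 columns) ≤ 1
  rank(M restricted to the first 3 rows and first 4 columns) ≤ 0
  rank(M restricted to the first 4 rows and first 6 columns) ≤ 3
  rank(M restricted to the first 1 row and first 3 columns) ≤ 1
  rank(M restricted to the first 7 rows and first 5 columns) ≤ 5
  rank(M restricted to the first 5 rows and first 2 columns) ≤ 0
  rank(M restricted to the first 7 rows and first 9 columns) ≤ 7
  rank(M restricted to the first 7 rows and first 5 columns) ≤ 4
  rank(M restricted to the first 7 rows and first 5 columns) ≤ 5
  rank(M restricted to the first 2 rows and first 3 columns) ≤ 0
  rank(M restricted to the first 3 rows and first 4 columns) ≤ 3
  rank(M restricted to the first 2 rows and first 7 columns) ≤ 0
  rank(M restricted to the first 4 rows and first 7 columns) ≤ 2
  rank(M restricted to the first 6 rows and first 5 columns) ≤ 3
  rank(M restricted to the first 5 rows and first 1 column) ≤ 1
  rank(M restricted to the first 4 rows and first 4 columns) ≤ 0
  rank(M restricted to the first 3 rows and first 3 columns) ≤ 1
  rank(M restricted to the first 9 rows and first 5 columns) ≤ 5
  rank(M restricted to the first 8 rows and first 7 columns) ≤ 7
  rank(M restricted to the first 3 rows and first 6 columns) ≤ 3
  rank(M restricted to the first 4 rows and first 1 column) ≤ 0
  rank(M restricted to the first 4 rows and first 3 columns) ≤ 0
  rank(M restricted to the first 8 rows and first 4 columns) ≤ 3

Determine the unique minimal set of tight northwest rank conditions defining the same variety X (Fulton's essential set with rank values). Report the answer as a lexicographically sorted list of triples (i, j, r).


The tightest implied rank at each (i,j), from the 25 conditions:

  0, 0, 0, 0, 0, 0, 0, 1, 1, 1
  0, 0, 0, 0, 0, 0, 0, 1, 2, 2
  0, 0, 0, 0, 1, 1, 1, 2, 3, 3
  0, 0, 0, 0, 1, 2, 2, 3, 4, 4
  0, 0, 1, 1, 2, 3, 3, 4, 5, 5
  0, 1, 2, 2, 3, 4, 4, 5, 6, 6
  1, 2, 3, 3, 4, 5, 5, 6, 7, 7
  1, 2, 3, 3, 4, 5, 6, 7, 8, 8
  1, 2, 3, 4, 5, 6, 7, 8, 9, 9
  1, 2, 3, 4, 5, 6, 7, 8, 9, 10

so w = (8, 9, 5, 6, 3, 2, 1, 7, 4, 10).

D(w) has 26 cells with 5 SE-corners; essential set:

[(2, 7, 0), (4, 4, 0), (5, 2, 0), (6, 1, 0), (8, 4, 3)]


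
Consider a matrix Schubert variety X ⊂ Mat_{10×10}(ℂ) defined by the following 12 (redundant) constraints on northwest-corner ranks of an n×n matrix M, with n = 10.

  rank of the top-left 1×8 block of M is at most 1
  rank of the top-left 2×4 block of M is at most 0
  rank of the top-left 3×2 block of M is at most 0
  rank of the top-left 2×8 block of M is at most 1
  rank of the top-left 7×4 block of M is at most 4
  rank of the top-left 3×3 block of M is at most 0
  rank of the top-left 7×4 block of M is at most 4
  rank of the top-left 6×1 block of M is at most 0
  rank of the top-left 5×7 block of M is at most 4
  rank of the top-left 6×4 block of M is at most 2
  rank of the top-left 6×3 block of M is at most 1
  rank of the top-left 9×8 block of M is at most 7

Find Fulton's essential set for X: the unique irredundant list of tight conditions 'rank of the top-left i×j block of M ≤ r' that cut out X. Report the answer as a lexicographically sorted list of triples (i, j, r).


Computing R[i][j] = min implied NW-rank bound (n=10, 12 conditions):

  row 1: 0 | 0 | 0 | 0 | 1 | 1 | 1 | 1 | 1 | 1
  row 2: 0 | 0 | 0 | 0 | 1 | 1 | 1 | 1 | 2 | 2
  row 3: 0 | 0 | 0 | 1 | 2 | 2 | 2 | 2 | 3 | 3
  row 4: 0 | 1 | 1 | 2 | 3 | 3 | 3 | 3 | 4 | 4
  row 5: 0 | 1 | 1 | 2 | 3 | 4 | 4 | 4 | 5 | 5
  row 6: 0 | 1 | 1 | 2 | 3 | 4 | 5 | 5 | 6 | 6
  row 7: 1 | 2 | 2 | 3 | 4 | 5 | 6 | 6 | 7 | 7
  row 8: 1 | 2 | 3 | 4 | 5 | 6 | 7 | 7 | 8 | 8
  row 9: 1 | 2 | 3 | 4 | 5 | 6 | 7 | 7 | 8 | 9
  row 10: 1 | 2 | 3 | 4 | 5 | 6 | 7 | 8 | 9 | 10

so w = (5, 9, 4, 2, 6, 7, 1, 3, 10, 8).

D(w) has 20 cells with 6 SE-corners; essential set:

[(2, 4, 0), (2, 8, 1), (3, 3, 0), (6, 1, 0), (6, 3, 1), (9, 8, 7)]


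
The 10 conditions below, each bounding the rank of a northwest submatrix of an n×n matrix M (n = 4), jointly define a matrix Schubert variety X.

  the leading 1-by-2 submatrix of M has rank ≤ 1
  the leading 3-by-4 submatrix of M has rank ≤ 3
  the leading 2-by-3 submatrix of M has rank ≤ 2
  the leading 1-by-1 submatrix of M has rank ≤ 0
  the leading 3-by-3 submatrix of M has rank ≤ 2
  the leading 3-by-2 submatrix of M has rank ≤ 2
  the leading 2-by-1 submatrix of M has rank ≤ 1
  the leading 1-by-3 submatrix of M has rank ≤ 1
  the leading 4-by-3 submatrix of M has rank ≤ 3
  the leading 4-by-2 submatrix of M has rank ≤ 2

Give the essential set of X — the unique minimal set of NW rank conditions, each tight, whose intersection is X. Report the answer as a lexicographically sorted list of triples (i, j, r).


The tightest implied rank at each (i,j), from the 10 conditions:

  row 1: 0 | 1 | 1 | 1
  row 2: 1 | 2 | 2 | 2
  row 3: 1 | 2 | 2 | 3
  row 4: 1 | 2 | 3 | 4

the unique w with this rank table is (2, 1, 4, 3).

D(w) has 2 cells with 2 SE-corners; essential set:

[(1, 1, 0), (3, 3, 2)]


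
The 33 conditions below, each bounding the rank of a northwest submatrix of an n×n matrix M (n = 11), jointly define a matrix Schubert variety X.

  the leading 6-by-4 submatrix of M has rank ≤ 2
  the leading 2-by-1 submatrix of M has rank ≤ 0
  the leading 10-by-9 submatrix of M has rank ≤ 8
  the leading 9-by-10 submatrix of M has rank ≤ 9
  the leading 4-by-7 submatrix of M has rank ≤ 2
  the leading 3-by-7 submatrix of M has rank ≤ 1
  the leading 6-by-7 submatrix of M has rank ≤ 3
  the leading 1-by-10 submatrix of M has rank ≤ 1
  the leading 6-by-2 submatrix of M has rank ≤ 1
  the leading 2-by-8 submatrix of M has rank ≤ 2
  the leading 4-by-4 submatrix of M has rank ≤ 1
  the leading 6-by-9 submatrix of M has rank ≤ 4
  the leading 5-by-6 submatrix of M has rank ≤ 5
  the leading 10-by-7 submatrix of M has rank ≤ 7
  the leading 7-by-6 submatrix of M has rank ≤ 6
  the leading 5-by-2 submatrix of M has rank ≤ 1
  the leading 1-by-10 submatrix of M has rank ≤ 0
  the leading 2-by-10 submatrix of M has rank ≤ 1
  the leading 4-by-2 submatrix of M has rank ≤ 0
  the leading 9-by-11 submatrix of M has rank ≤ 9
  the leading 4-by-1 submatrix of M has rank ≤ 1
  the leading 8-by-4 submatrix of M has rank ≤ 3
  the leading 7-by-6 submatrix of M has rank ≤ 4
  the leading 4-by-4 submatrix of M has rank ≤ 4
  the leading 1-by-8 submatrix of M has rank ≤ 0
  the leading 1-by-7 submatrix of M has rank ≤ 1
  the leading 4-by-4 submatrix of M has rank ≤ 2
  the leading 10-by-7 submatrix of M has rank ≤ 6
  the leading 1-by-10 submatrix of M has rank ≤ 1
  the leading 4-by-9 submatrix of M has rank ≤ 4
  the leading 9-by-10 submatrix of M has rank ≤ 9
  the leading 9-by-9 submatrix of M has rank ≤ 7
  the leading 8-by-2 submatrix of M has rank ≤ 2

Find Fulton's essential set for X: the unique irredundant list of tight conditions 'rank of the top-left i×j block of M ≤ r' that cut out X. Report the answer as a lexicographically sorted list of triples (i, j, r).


Propagating the 33 rank bounds to every northwest block:

  0 | 0 | 0 | 0 | 0 | 0 | 0 | 0 | 0 | 0 | 1
  0 | 0 | 1 | 1 | 1 | 1 | 1 | 1 | 1 | 1 | 2
  0 | 0 | 1 | 1 | 1 | 1 | 1 | 2 | 2 | 2 | 3
  0 | 0 | 1 | 1 | 2 | 2 | 2 | 3 | 3 | 3 | 4
  1 | 1 | 2 | 2 | 3 | 3 | 3 | 4 | 4 | 4 | 5
  1 | 1 | 2 | 2 | 3 | 3 | 3 | 4 | 4 | 5 | 6
  1 | 2 | 3 | 3 | 4 | 4 | 4 | 5 | 5 | 6 | 7
  1 | 2 | 3 | 3 | 4 | 5 | 5 | 6 | 6 | 7 | 8
  1 | 2 | 3 | 4 | 5 | 6 | 6 | 7 | 7 | 8 | 9
  1 | 2 | 3 | 4 | 5 | 6 | 6 | 7 | 8 | 9 | 10
  1 | 2 | 3 | 4 | 5 | 6 | 7 | 8 | 9 | 10 | 11

reading off 1-entries of Δ²R: w = (11, 3, 8, 5, 1, 10, 2, 6, 4, 9, 7).

ℓ(w)=28; the 10 essential cells (i,j,r):

[(1, 10, 0), (3, 7, 1), (4, 2, 0), (4, 4, 1), (6, 2, 1), (6, 4, 2), (6, 7, 3), (6, 9, 4), (8, 4, 3), (10, 7, 6)]


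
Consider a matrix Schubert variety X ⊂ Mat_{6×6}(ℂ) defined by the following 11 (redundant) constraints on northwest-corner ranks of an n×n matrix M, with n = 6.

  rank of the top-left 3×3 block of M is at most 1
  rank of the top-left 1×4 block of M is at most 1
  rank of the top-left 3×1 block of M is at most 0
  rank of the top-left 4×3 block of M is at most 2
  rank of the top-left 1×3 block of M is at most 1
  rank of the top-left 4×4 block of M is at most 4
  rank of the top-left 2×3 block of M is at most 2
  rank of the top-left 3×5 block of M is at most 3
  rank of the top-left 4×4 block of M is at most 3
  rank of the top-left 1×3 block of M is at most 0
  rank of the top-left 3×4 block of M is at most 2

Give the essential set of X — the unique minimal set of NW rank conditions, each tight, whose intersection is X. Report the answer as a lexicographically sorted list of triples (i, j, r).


Propagating the 11 rank bounds to every northwest block:

  R[1]: 0 | 0 | 0 | 1 | 1 | 1
  R[2]: 0 | 1 | 1 | 2 | 2 | 2
  R[3]: 0 | 1 | 1 | 2 | 3 | 3
  R[4]: 1 | 2 | 2 | 3 | 4 | 4
  R[5]: 1 | 2 | 3 | 4 | 5 | 5
  R[6]: 1 | 2 | 3 | 4 | 5 | 6

giving w = (4, 2, 5, 1, 3, 6) via Δ²R.

|D(w)|=6, |Ess(w)|=3:

[(1, 3, 0), (3, 1, 0), (3, 3, 1)]


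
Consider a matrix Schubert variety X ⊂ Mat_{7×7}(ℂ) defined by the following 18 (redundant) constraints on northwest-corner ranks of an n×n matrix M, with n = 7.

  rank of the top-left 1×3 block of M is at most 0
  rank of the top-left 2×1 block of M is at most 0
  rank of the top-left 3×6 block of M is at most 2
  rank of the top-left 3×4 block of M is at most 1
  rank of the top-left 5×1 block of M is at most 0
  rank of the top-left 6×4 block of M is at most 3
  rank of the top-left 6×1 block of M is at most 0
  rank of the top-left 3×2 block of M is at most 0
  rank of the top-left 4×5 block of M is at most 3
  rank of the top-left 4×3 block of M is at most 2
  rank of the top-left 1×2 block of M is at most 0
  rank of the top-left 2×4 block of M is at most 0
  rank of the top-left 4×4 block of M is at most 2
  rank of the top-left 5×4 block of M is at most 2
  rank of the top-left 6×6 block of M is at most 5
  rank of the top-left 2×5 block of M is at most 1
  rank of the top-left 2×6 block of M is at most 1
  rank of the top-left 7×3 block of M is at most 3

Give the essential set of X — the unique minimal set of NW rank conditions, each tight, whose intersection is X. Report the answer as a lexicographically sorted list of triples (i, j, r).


Reconstructing r_w from the 18 given conditions:

  row 1: 0  0  0  0  1  1  1
  row 2: 0  0  0  0  1  1  2
  row 3: 0  0  1  1  2  2  3
  row 4: 0  1  2  2  3  3  4
  row 5: 0  1  2  2  3  4  5
  row 6: 0  1  2  3  4  5  6
  row 7: 1  2  3  4  5  6  7

the unique w with this rank table is (5, 7, 3, 2, 6, 4, 1).

D(w) has 15 cells with 5 SE-corners; essential set:

[(2, 4, 0), (2, 6, 1), (3, 2, 0), (5, 4, 2), (6, 1, 0)]


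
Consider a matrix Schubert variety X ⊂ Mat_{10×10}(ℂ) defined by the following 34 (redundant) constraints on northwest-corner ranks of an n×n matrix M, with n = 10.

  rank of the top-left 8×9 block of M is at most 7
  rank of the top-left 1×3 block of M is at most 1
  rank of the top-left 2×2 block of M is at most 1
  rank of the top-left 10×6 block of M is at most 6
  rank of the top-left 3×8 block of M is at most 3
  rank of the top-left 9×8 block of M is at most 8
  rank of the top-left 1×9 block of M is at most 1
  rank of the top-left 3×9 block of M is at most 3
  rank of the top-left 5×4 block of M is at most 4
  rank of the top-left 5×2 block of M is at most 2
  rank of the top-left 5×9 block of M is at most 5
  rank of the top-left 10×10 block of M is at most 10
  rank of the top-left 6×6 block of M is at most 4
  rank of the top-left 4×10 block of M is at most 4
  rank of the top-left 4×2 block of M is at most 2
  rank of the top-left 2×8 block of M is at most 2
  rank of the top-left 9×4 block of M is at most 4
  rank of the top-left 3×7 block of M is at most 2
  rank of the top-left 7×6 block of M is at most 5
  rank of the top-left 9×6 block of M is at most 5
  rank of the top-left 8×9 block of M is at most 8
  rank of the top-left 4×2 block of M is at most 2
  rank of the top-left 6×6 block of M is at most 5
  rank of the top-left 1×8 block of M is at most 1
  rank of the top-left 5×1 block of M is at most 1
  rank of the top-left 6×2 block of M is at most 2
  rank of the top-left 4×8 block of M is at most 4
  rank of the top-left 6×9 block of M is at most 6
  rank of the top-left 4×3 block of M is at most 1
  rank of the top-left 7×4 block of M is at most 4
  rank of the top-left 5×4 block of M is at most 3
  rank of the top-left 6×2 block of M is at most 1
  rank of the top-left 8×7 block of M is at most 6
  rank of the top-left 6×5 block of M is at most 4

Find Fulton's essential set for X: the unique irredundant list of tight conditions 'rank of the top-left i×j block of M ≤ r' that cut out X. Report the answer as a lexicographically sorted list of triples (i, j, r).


Propagating the 34 rank bounds to every northwest block:

  1, 1, 1, 1, 1, 1, 1, 1, 1, 1
  1, 1, 1, 2, 2, 2, 2, 2, 2, 2
  1, 1, 1, 2, 2, 2, 2, 3, 3, 3
  1, 1, 1, 2, 3, 3, 3, 4, 4, 4
  1, 1, 2, 3, 4, 4, 4, 5, 5, 5
  1, 1, 2, 3, 4, 4, 5, 6, 6, 6
  1, 2, 3, 4, 5, 5, 6, 7, 7, 7
  1, 2, 3, 4, 5, 5, 6, 7, 7, 8
  1, 2, 3, 4, 5, 5, 6, 7, 8, 9
  1, 2, 3, 4, 5, 6, 7, 8, 9, 10

giving w = (1, 4, 8, 5, 3, 7, 2, 10, 9, 6) via Δ²R.

ℓ(w)=15; the 6 essential cells (i,j,r):

[(3, 7, 2), (4, 3, 1), (6, 2, 1), (6, 6, 4), (8, 9, 7), (9, 6, 5)]


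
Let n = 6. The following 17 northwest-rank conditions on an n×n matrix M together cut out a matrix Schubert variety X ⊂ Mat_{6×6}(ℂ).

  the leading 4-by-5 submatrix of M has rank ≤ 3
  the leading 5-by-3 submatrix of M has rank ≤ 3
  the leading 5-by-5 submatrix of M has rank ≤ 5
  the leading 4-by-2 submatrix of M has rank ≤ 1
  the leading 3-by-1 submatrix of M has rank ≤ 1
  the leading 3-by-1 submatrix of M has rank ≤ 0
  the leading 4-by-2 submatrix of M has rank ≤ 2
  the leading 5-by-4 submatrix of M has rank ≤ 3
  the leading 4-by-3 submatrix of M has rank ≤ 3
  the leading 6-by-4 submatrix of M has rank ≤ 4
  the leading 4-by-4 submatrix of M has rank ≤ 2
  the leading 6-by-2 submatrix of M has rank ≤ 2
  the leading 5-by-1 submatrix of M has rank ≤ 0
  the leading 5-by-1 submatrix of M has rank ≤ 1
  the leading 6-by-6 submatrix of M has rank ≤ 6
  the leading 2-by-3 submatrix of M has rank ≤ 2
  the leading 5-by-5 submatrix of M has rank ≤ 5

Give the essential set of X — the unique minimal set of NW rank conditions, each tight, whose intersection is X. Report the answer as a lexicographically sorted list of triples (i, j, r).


Computing R[i][j] = min implied NW-rank bound (n=6, 17 conditions):

  row 1: 0  1  1  1  1  1
  row 2: 0  1  2  2  2  2
  row 3: 0  1  2  2  3  3
  row 4: 0  1  2  2  3  4
  row 5: 0  1  2  3  4  5
  row 6: 1  2  3  4  5  6

hence w(1..6) = (2, 3, 5, 6, 4, 1).

Fulton essential set (2 of the 7 Rothe cells):

[(4, 4, 2), (5, 1, 0)]


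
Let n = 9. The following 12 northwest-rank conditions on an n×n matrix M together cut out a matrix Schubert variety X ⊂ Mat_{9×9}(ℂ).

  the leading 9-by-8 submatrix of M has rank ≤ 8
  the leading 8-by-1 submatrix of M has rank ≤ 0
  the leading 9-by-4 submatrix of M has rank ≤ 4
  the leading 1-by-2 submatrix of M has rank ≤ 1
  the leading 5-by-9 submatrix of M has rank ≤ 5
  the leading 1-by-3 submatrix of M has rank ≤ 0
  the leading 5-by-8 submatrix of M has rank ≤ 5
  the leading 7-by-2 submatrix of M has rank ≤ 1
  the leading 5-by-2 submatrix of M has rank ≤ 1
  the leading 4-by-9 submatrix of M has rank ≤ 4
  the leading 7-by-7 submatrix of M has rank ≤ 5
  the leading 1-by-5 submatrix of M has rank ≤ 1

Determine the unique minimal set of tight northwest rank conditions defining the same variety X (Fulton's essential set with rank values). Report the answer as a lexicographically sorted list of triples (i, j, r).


Reconstructing r_w from the 12 given conditions:

  0, 0, 0, 1, 1, 1, 1, 1, 1
  0, 1, 1, 2, 2, 2, 2, 2, 2
  0, 1, 2, 3, 3, 3, 3, 3, 3
  0, 1, 2, 3, 4, 4, 4, 4, 4
  0, 1, 2, 3, 4, 5, 5, 5, 5
  0, 1, 2, 3, 4, 5, 5, 6, 6
  0, 1, 2, 3, 4, 5, 5, 6, 7
  0, 1, 2, 3, 4, 5, 6, 7, 8
  1, 2, 3, 4, 5, 6, 7, 8, 9

giving w = (4, 2, 3, 5, 6, 8, 9, 7, 1) via Δ²R.

D(w) has 12 cells with 3 SE-corners; essential set:

[(1, 3, 0), (7, 7, 5), (8, 1, 0)]


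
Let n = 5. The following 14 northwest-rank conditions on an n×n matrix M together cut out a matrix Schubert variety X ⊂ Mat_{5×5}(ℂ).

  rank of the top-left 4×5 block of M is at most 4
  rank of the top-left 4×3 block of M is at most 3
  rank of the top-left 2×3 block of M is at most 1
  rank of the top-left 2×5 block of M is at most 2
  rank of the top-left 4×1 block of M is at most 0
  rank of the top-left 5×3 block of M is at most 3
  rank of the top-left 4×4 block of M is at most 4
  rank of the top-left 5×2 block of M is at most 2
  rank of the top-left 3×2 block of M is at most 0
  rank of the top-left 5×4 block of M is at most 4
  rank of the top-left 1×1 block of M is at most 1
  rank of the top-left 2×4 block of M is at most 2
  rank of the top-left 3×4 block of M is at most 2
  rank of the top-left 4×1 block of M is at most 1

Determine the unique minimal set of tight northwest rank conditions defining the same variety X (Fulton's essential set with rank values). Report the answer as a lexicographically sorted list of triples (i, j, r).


Reconstructing r_w from the 14 given conditions:

  R[1]: 0  0  1  1  1
  R[2]: 0  0  1  2  2
  R[3]: 0  0  1  2  3
  R[4]: 0  1  2  3  4
  R[5]: 1  2  3  4  5

giving w = (3, 4, 5, 2, 1) via Δ²R.

D(w) has 7 cells with 2 SE-corners; essential set:

[(3, 2, 0), (4, 1, 0)]


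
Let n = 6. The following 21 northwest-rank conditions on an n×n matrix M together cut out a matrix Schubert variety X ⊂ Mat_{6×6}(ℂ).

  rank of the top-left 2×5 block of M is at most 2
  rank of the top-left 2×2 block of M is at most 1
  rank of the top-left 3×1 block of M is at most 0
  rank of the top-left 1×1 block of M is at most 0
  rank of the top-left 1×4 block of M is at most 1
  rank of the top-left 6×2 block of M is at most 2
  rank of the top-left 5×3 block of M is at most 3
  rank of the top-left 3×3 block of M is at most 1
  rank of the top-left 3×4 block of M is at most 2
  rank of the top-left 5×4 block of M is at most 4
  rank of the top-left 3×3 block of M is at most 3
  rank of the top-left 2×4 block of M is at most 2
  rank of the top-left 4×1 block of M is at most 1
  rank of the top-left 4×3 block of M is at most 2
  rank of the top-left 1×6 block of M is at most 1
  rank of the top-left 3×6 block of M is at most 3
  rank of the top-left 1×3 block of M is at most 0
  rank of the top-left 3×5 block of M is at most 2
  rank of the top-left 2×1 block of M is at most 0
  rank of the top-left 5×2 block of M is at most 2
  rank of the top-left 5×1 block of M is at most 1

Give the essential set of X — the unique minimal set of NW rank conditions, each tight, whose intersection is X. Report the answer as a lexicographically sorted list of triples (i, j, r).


Recovering R(i,j) via the rank-extension bound from the 21 conditions:

  row 1: 0 | 0 | 0 | 1 | 1 | 1
  row 2: 0 | 1 | 1 | 2 | 2 | 2
  row 3: 0 | 1 | 1 | 2 | 2 | 3
  row 4: 1 | 2 | 2 | 3 | 3 | 4
  row 5: 1 | 2 | 3 | 4 | 4 | 5
  row 6: 1 | 2 | 3 | 4 | 5 | 6

the unique w with this rank table is (4, 2, 6, 1, 3, 5).

4 SE-corners of the 7-cell Rothe diagram give Ess(w):

[(1, 3, 0), (3, 1, 0), (3, 3, 1), (3, 5, 2)]


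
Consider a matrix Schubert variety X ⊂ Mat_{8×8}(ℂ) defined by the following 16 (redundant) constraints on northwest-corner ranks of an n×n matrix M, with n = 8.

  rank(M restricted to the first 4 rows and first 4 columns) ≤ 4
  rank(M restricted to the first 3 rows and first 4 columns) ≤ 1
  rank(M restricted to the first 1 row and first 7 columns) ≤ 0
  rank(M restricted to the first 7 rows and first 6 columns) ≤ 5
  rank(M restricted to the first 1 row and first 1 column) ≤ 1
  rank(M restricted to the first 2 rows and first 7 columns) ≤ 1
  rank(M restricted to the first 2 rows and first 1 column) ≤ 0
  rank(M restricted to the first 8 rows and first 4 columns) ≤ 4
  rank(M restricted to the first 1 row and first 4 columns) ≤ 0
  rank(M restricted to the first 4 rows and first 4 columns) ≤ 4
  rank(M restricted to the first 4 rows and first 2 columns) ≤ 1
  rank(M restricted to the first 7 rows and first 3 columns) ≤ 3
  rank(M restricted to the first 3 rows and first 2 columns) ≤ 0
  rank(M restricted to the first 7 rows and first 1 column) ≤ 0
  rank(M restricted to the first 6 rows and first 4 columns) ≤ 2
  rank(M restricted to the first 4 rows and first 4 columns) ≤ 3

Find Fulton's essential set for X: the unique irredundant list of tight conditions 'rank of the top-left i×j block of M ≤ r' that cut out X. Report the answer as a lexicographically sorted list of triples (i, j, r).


Recovering R(i,j) via the rank-extension bound from the 16 conditions:

  0  0  0  0  0  0  0  1
  0  0  1  1  1  1  1  2
  0  0  1  1  2  2  2  3
  0  1  2  2  3  3  3  4
  0  1  2  2  3  4  4  5
  0  1  2  2  3  4  5  6
  0  1  2  3  4  5  6  7
  1  2  3  4  5  6  7  8

second differences of R give the permutation w = (8, 3, 5, 2, 6, 7, 4, 1).

ℓ(w)=18; the 5 essential cells (i,j,r):

[(1, 7, 0), (3, 2, 0), (3, 4, 1), (6, 4, 2), (7, 1, 0)]


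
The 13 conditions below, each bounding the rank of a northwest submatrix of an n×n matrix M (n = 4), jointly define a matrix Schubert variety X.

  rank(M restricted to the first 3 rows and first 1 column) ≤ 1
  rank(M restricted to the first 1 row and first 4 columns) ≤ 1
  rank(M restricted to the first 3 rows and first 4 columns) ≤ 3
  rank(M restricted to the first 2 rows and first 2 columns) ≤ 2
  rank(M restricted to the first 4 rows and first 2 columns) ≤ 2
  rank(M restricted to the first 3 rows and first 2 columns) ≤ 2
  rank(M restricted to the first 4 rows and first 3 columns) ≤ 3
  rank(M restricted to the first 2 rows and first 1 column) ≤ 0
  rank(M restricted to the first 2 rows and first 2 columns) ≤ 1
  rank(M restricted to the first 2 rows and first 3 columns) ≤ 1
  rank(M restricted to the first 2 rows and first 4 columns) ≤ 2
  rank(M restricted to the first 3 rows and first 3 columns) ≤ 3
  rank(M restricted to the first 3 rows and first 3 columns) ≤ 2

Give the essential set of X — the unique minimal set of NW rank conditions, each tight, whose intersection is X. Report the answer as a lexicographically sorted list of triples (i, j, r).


The tightest implied rank at each (i,j), from the 13 conditions:

  i=1: 0 1 1 1
  i=2: 0 1 1 2
  i=3: 1 2 2 3
  i=4: 1 2 3 4

the unique w with this rank table is (2, 4, 1, 3).

D(w) has 3 cells with 2 SE-corners; essential set:

[(2, 1, 0), (2, 3, 1)]


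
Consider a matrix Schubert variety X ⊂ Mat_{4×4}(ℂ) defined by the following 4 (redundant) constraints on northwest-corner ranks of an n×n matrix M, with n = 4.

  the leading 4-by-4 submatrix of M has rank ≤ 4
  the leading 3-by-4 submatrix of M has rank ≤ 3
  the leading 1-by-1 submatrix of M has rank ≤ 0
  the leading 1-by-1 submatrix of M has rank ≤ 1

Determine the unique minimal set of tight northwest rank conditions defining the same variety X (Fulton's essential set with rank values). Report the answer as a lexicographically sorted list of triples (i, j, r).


Rank table r_w(4×4) implied by the 4 constraints:

  R[1]: 0, 1, 1, 1
  R[2]: 1, 2, 2, 2
  R[3]: 1, 2, 3, 3
  R[4]: 1, 2, 3, 4

so w = (2, 1, 3, 4).

D(w) has 1 cell with 1 SE-corner; essential set:

[(1, 1, 0)]


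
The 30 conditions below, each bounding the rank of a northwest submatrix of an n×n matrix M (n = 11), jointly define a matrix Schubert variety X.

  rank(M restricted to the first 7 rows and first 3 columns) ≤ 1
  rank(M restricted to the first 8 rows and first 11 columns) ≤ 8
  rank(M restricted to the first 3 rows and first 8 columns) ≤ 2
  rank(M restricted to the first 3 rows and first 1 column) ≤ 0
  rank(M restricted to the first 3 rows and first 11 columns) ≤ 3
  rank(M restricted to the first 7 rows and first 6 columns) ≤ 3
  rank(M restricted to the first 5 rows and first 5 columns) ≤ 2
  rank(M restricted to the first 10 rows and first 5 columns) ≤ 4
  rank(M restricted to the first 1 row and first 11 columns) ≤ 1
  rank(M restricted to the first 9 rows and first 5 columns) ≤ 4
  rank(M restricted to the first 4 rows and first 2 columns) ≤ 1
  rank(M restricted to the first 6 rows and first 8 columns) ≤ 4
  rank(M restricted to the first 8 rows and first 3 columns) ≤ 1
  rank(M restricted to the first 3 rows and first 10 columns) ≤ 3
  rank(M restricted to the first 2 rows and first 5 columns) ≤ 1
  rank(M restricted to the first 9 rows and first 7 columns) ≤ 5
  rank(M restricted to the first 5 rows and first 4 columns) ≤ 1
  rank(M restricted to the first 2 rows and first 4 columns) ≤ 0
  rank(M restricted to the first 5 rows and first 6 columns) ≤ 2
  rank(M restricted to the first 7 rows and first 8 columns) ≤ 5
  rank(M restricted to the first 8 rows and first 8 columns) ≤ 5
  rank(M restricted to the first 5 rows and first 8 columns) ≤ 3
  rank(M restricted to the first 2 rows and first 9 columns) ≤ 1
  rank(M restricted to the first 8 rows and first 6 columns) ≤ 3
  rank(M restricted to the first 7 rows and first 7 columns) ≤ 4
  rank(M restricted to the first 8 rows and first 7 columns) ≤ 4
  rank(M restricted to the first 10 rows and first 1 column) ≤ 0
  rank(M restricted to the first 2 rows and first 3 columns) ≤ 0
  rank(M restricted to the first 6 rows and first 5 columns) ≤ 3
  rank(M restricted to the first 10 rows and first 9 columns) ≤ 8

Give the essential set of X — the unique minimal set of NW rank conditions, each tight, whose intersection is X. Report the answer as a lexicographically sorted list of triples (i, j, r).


Rank table r_w(11×11) implied by the 30 constraints:

  0  0  0  0  1  1  1  1  1  1  1
  0  0  0  0  1  1  1  1  1  2  2
  0  1  1  1  2  2  2  2  2  3  3
  0  1  1  1  2  2  3  3  3  4  4
  0  1  1  1  2  2  3  3  4  5  5
  0  1  1  2  3  3  4  4  5  6  6
  0  1  1  2  3  3  4  5  6  7  7
  0  1  1  2  3  3  4  5  6  7  8
  0  1  2  3  4  4  5  6  7  8  9
  0  1  2  3  4  5  6  7  8  9  10
  1  2  3  4  5  6  7  8  9  10  11

second differences of R give the permutation w = (5, 10, 2, 7, 9, 4, 8, 11, 3, 6, 1).

|D(w)|=32, |Ess(w)|=8:

[(2, 4, 0), (2, 9, 1), (5, 4, 1), (5, 6, 2), (5, 8, 3), (8, 3, 1), (8, 6, 3), (10, 1, 0)]


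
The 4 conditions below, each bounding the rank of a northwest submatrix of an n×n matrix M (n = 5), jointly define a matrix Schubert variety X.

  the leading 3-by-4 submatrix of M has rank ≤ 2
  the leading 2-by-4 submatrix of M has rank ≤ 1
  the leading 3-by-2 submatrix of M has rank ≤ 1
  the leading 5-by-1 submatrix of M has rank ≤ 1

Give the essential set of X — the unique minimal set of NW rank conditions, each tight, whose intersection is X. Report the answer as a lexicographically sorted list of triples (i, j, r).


Recovering R(i,j) via the rank-extension bound from the 4 conditions:

  row 1: 1 1 1 1 1
  row 2: 1 1 1 1 2
  row 3: 1 1 2 2 3
  row 4: 1 2 3 3 4
  row 5: 1 2 3 4 5

reading off 1-entries of Δ²R: w = (1, 5, 3, 2, 4).

2 SE-corners of the 4-cell Rothe diagram give Ess(w):

[(2, 4, 1), (3, 2, 1)]


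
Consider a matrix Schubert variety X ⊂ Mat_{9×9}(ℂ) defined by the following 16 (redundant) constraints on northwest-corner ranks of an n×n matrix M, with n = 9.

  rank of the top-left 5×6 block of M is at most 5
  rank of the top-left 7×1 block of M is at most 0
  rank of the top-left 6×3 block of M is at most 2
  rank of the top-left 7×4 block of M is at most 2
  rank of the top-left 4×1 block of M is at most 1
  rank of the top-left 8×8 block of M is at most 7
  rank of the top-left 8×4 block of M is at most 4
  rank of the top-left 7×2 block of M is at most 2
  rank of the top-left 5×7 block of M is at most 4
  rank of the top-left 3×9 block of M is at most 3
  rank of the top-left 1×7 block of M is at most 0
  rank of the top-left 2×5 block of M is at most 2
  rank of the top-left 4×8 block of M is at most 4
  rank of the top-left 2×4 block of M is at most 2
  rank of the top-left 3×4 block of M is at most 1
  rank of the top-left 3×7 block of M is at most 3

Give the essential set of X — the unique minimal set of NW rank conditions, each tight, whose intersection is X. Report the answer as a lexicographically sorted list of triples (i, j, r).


Recovering R(i,j) via the rank-extension bound from the 16 conditions:

  R[1]: 0 0 0 0 0 0 0 1 1
  R[2]: 0 1 1 1 1 1 1 2 2
  R[3]: 0 1 1 1 2 2 2 3 3
  R[4]: 0 1 2 2 3 3 3 4 4
  R[5]: 0 1 2 2 3 4 4 5 5
  R[6]: 0 1 2 2 3 4 5 6 6
  R[7]: 0 1 2 2 3 4 5 6 7
  R[8]: 1 2 3 3 4 5 6 7 8
  R[9]: 1 2 3 4 5 6 7 8 9

second differences of R give the permutation w = (8, 2, 5, 3, 6, 7, 9, 1, 4).

D(w) has 18 cells with 4 SE-corners; essential set:

[(1, 7, 0), (3, 4, 1), (7, 1, 0), (7, 4, 2)]


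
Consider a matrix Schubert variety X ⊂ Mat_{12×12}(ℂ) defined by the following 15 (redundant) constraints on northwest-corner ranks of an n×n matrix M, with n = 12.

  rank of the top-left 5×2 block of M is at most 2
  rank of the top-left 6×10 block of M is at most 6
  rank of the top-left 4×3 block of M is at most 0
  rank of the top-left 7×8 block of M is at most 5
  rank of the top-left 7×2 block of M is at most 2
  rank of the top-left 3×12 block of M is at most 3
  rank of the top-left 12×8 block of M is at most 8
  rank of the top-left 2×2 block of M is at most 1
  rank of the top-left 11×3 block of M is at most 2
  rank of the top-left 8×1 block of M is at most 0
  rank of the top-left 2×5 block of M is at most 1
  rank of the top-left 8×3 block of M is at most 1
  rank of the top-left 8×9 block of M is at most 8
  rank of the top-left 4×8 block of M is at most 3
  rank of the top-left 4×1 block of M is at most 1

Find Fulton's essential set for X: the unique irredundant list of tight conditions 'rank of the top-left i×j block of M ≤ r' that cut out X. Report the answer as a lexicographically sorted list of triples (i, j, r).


Rank table r_w(12×12) implied by the 15 constraints:

  i=1: 0  0  0  1  1  1  1  1  1  1  1  1
  i=2: 0  0  0  1  1  2  2  2  2  2  2  2
  i=3: 0  0  0  1  2  3  3  3  3  3  3  3
  i=4: 0  0  0  1  2  3  3  3  4  4  4  4
  i=5: 0  1  1  2  3  4  4  4  5  5  5  5
  i=6: 0  1  1  2  3  4  5  5  6  6  6  6
  i=7: 0  1  1  2  3  4  5  5  6  7  7  7
  i=8: 0  1  1  2  3  4  5  6  7  8  8  8
  i=9: 1  2  2  3  4  5  6  7  8  9  9  9
  i=10: 1  2  2  3  4  5  6  7  8  9  10  10
  i=11: 1  2  2  3  4  5  6  7  8  9  10  11
  i=12: 1  2  3  4  5  6  7  8  9  10  11  12

so w = (4, 6, 5, 9, 2, 7, 10, 8, 1, 11, 12, 3).

|D(w)|=25, |Ess(w)|=7:

[(2, 5, 1), (4, 3, 0), (4, 8, 3), (7, 8, 5), (8, 1, 0), (8, 3, 1), (11, 3, 2)]


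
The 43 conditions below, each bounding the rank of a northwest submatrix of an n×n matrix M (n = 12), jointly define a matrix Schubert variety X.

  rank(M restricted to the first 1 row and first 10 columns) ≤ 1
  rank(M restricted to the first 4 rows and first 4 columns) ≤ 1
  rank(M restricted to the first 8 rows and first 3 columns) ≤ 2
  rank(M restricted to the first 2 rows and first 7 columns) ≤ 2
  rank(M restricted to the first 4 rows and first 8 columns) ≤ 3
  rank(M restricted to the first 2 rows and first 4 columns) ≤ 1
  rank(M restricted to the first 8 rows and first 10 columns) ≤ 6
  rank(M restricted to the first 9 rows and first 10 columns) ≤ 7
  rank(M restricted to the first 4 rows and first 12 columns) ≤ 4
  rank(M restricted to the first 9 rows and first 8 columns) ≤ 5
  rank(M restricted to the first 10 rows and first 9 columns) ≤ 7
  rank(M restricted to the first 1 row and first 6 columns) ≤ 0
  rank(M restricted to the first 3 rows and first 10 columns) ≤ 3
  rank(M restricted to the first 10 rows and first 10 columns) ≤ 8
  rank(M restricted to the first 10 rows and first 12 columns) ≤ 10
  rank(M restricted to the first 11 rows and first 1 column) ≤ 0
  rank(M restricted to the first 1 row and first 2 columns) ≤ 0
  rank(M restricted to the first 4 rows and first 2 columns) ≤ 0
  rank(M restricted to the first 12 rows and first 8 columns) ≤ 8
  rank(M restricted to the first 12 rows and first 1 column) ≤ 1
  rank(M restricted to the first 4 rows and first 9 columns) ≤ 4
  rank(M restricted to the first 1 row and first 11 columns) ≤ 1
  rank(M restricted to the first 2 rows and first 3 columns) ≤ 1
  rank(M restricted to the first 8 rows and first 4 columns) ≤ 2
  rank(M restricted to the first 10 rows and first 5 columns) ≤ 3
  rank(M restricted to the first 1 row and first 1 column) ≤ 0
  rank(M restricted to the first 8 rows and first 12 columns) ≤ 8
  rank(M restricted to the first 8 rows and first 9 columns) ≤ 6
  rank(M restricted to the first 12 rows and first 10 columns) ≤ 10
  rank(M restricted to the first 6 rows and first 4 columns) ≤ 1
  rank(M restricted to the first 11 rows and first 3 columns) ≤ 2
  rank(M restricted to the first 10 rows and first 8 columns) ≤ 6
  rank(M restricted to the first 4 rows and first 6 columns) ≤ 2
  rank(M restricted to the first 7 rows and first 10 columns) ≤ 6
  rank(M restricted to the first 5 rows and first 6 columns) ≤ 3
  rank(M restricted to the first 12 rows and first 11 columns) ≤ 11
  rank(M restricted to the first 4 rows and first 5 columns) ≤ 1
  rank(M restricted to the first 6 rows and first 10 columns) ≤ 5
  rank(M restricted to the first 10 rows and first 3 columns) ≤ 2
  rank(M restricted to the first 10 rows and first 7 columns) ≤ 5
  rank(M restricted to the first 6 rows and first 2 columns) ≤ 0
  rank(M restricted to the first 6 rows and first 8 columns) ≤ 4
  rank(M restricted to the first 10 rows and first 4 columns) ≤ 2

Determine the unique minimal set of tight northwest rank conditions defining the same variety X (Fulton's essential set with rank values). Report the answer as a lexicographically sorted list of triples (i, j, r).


Recovering R(i,j) via the rank-extension bound from the 43 conditions:

  i=1: 0 0 0 0 0 0 1 1 1 1 1 1
  i=2: 0 0 1 1 1 1 2 2 2 2 2 2
  i=3: 0 0 1 1 1 2 3 3 3 3 3 3
  i=4: 0 0 1 1 1 2 3 3 4 4 4 4
  i=5: 0 0 1 1 2 3 4 4 5 5 5 5
  i=6: 0 0 1 1 2 3 4 4 5 5 6 6
  i=7: 0 1 2 2 3 4 5 5 6 6 7 7
  i=8: 0 1 2 2 3 4 5 5 6 6 7 8
  i=9: 0 1 2 2 3 4 5 5 6 7 8 9
  i=10: 0 1 2 2 3 4 5 6 7 8 9 10
  i=11: 0 1 2 3 4 5 6 7 8 9 10 11
  i=12: 1 2 3 4 5 6 7 8 9 10 11 12

giving w = (7, 3, 6, 9, 5, 11, 2, 12, 10, 8, 4, 1) via Δ²R.

Fulton essential set (11 of the 36 Rothe cells):

[(1, 6, 0), (4, 5, 1), (4, 8, 3), (6, 2, 0), (6, 4, 1), (6, 8, 4), (6, 10, 5), (8, 10, 6), (9, 8, 5), (10, 4, 2), (11, 1, 0)]
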